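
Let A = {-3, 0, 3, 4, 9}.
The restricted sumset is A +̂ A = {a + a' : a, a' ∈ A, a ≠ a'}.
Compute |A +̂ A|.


Restricted sumset: A +̂ A = {a + a' : a ∈ A, a' ∈ A, a ≠ a'}.
Equivalently, take A + A and drop any sum 2a that is achievable ONLY as a + a for a ∈ A (i.e. sums representable only with equal summands).
Enumerate pairs (a, a') with a < a' (symmetric, so each unordered pair gives one sum; this covers all a ≠ a'):
  -3 + 0 = -3
  -3 + 3 = 0
  -3 + 4 = 1
  -3 + 9 = 6
  0 + 3 = 3
  0 + 4 = 4
  0 + 9 = 9
  3 + 4 = 7
  3 + 9 = 12
  4 + 9 = 13
Collected distinct sums: {-3, 0, 1, 3, 4, 6, 7, 9, 12, 13}
|A +̂ A| = 10
(Reference bound: |A +̂ A| ≥ 2|A| - 3 for |A| ≥ 2, with |A| = 5 giving ≥ 7.)

|A +̂ A| = 10


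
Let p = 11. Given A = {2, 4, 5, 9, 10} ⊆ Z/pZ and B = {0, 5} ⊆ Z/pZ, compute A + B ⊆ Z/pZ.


Work in Z/11Z: reduce every sum a + b modulo 11.
Enumerate all 10 pairs:
a = 2: 2+0=2, 2+5=7
a = 4: 4+0=4, 4+5=9
a = 5: 5+0=5, 5+5=10
a = 9: 9+0=9, 9+5=3
a = 10: 10+0=10, 10+5=4
Distinct residues collected: {2, 3, 4, 5, 7, 9, 10}
|A + B| = 7 (out of 11 total residues).

A + B = {2, 3, 4, 5, 7, 9, 10}


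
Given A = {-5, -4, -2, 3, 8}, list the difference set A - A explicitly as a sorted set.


A - A = {a - a' : a, a' ∈ A}.
Compute a - a' for each ordered pair (a, a'):
a = -5: -5--5=0, -5--4=-1, -5--2=-3, -5-3=-8, -5-8=-13
a = -4: -4--5=1, -4--4=0, -4--2=-2, -4-3=-7, -4-8=-12
a = -2: -2--5=3, -2--4=2, -2--2=0, -2-3=-5, -2-8=-10
a = 3: 3--5=8, 3--4=7, 3--2=5, 3-3=0, 3-8=-5
a = 8: 8--5=13, 8--4=12, 8--2=10, 8-3=5, 8-8=0
Collecting distinct values (and noting 0 appears from a-a):
A - A = {-13, -12, -10, -8, -7, -5, -3, -2, -1, 0, 1, 2, 3, 5, 7, 8, 10, 12, 13}
|A - A| = 19

A - A = {-13, -12, -10, -8, -7, -5, -3, -2, -1, 0, 1, 2, 3, 5, 7, 8, 10, 12, 13}


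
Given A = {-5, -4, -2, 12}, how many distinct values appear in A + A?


A + A = {a + a' : a, a' ∈ A}; |A| = 4.
General bounds: 2|A| - 1 ≤ |A + A| ≤ |A|(|A|+1)/2, i.e. 7 ≤ |A + A| ≤ 10.
Lower bound 2|A|-1 is attained iff A is an arithmetic progression.
Enumerate sums a + a' for a ≤ a' (symmetric, so this suffices):
a = -5: -5+-5=-10, -5+-4=-9, -5+-2=-7, -5+12=7
a = -4: -4+-4=-8, -4+-2=-6, -4+12=8
a = -2: -2+-2=-4, -2+12=10
a = 12: 12+12=24
Distinct sums: {-10, -9, -8, -7, -6, -4, 7, 8, 10, 24}
|A + A| = 10

|A + A| = 10


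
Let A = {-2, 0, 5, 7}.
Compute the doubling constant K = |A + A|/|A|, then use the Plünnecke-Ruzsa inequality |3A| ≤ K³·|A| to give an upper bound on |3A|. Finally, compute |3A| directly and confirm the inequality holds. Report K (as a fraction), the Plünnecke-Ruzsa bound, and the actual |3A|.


|A| = 4.
Step 1: Compute A + A by enumerating all 16 pairs.
A + A = {-4, -2, 0, 3, 5, 7, 10, 12, 14}, so |A + A| = 9.
Step 2: Doubling constant K = |A + A|/|A| = 9/4 = 9/4 ≈ 2.2500.
Step 3: Plünnecke-Ruzsa gives |3A| ≤ K³·|A| = (2.2500)³ · 4 ≈ 45.5625.
Step 4: Compute 3A = A + A + A directly by enumerating all triples (a,b,c) ∈ A³; |3A| = 16.
Step 5: Check 16 ≤ 45.5625? Yes ✓.

K = 9/4, Plünnecke-Ruzsa bound K³|A| ≈ 45.5625, |3A| = 16, inequality holds.


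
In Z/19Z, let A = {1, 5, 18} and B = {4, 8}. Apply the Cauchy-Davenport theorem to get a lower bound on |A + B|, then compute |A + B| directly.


Cauchy-Davenport: |A + B| ≥ min(p, |A| + |B| - 1) for A, B nonempty in Z/pZ.
|A| = 3, |B| = 2, p = 19.
CD lower bound = min(19, 3 + 2 - 1) = min(19, 4) = 4.
Compute A + B mod 19 directly:
a = 1: 1+4=5, 1+8=9
a = 5: 5+4=9, 5+8=13
a = 18: 18+4=3, 18+8=7
A + B = {3, 5, 7, 9, 13}, so |A + B| = 5.
Verify: 5 ≥ 4? Yes ✓.

CD lower bound = 4, actual |A + B| = 5.


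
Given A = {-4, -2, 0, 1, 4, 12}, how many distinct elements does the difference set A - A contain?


A - A = {a - a' : a, a' ∈ A}; |A| = 6.
Bounds: 2|A|-1 ≤ |A - A| ≤ |A|² - |A| + 1, i.e. 11 ≤ |A - A| ≤ 31.
Note: 0 ∈ A - A always (from a - a). The set is symmetric: if d ∈ A - A then -d ∈ A - A.
Enumerate nonzero differences d = a - a' with a > a' (then include -d):
Positive differences: {1, 2, 3, 4, 5, 6, 8, 11, 12, 14, 16}
Full difference set: {0} ∪ (positive diffs) ∪ (negative diffs).
|A - A| = 1 + 2·11 = 23 (matches direct enumeration: 23).

|A - A| = 23


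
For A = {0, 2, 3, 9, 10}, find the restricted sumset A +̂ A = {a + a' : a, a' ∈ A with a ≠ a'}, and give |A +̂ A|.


Restricted sumset: A +̂ A = {a + a' : a ∈ A, a' ∈ A, a ≠ a'}.
Equivalently, take A + A and drop any sum 2a that is achievable ONLY as a + a for a ∈ A (i.e. sums representable only with equal summands).
Enumerate pairs (a, a') with a < a' (symmetric, so each unordered pair gives one sum; this covers all a ≠ a'):
  0 + 2 = 2
  0 + 3 = 3
  0 + 9 = 9
  0 + 10 = 10
  2 + 3 = 5
  2 + 9 = 11
  2 + 10 = 12
  3 + 9 = 12
  3 + 10 = 13
  9 + 10 = 19
Collected distinct sums: {2, 3, 5, 9, 10, 11, 12, 13, 19}
|A +̂ A| = 9
(Reference bound: |A +̂ A| ≥ 2|A| - 3 for |A| ≥ 2, with |A| = 5 giving ≥ 7.)

|A +̂ A| = 9


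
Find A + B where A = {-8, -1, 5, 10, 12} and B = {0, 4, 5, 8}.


A + B = {a + b : a ∈ A, b ∈ B}.
Enumerate all |A|·|B| = 5·4 = 20 pairs (a, b) and collect distinct sums.
a = -8: -8+0=-8, -8+4=-4, -8+5=-3, -8+8=0
a = -1: -1+0=-1, -1+4=3, -1+5=4, -1+8=7
a = 5: 5+0=5, 5+4=9, 5+5=10, 5+8=13
a = 10: 10+0=10, 10+4=14, 10+5=15, 10+8=18
a = 12: 12+0=12, 12+4=16, 12+5=17, 12+8=20
Collecting distinct sums: A + B = {-8, -4, -3, -1, 0, 3, 4, 5, 7, 9, 10, 12, 13, 14, 15, 16, 17, 18, 20}
|A + B| = 19

A + B = {-8, -4, -3, -1, 0, 3, 4, 5, 7, 9, 10, 12, 13, 14, 15, 16, 17, 18, 20}


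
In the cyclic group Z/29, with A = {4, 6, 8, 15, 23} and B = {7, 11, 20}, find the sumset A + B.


Work in Z/29Z: reduce every sum a + b modulo 29.
Enumerate all 15 pairs:
a = 4: 4+7=11, 4+11=15, 4+20=24
a = 6: 6+7=13, 6+11=17, 6+20=26
a = 8: 8+7=15, 8+11=19, 8+20=28
a = 15: 15+7=22, 15+11=26, 15+20=6
a = 23: 23+7=1, 23+11=5, 23+20=14
Distinct residues collected: {1, 5, 6, 11, 13, 14, 15, 17, 19, 22, 24, 26, 28}
|A + B| = 13 (out of 29 total residues).

A + B = {1, 5, 6, 11, 13, 14, 15, 17, 19, 22, 24, 26, 28}


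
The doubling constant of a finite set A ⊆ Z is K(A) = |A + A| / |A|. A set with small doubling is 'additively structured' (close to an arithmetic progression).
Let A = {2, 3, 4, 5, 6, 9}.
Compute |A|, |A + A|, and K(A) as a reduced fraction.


|A| = 6.
Compute A + A by enumerating all 36 pairs.
A + A = {4, 5, 6, 7, 8, 9, 10, 11, 12, 13, 14, 15, 18}, so |A + A| = 13.
K = |A + A| / |A| = 13/6 (already in lowest terms) ≈ 2.1667.
Reference: AP of size 6 gives K = 11/6 ≈ 1.8333; a fully generic set of size 6 gives K ≈ 3.5000.

|A| = 6, |A + A| = 13, K = 13/6.


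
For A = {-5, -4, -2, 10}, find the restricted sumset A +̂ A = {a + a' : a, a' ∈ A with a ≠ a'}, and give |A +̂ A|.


Restricted sumset: A +̂ A = {a + a' : a ∈ A, a' ∈ A, a ≠ a'}.
Equivalently, take A + A and drop any sum 2a that is achievable ONLY as a + a for a ∈ A (i.e. sums representable only with equal summands).
Enumerate pairs (a, a') with a < a' (symmetric, so each unordered pair gives one sum; this covers all a ≠ a'):
  -5 + -4 = -9
  -5 + -2 = -7
  -5 + 10 = 5
  -4 + -2 = -6
  -4 + 10 = 6
  -2 + 10 = 8
Collected distinct sums: {-9, -7, -6, 5, 6, 8}
|A +̂ A| = 6
(Reference bound: |A +̂ A| ≥ 2|A| - 3 for |A| ≥ 2, with |A| = 4 giving ≥ 5.)

|A +̂ A| = 6


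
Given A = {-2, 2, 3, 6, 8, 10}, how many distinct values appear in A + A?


A + A = {a + a' : a, a' ∈ A}; |A| = 6.
General bounds: 2|A| - 1 ≤ |A + A| ≤ |A|(|A|+1)/2, i.e. 11 ≤ |A + A| ≤ 21.
Lower bound 2|A|-1 is attained iff A is an arithmetic progression.
Enumerate sums a + a' for a ≤ a' (symmetric, so this suffices):
a = -2: -2+-2=-4, -2+2=0, -2+3=1, -2+6=4, -2+8=6, -2+10=8
a = 2: 2+2=4, 2+3=5, 2+6=8, 2+8=10, 2+10=12
a = 3: 3+3=6, 3+6=9, 3+8=11, 3+10=13
a = 6: 6+6=12, 6+8=14, 6+10=16
a = 8: 8+8=16, 8+10=18
a = 10: 10+10=20
Distinct sums: {-4, 0, 1, 4, 5, 6, 8, 9, 10, 11, 12, 13, 14, 16, 18, 20}
|A + A| = 16

|A + A| = 16


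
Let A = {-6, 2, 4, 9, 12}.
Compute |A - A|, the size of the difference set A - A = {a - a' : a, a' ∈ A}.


A - A = {a - a' : a, a' ∈ A}; |A| = 5.
Bounds: 2|A|-1 ≤ |A - A| ≤ |A|² - |A| + 1, i.e. 9 ≤ |A - A| ≤ 21.
Note: 0 ∈ A - A always (from a - a). The set is symmetric: if d ∈ A - A then -d ∈ A - A.
Enumerate nonzero differences d = a - a' with a > a' (then include -d):
Positive differences: {2, 3, 5, 7, 8, 10, 15, 18}
Full difference set: {0} ∪ (positive diffs) ∪ (negative diffs).
|A - A| = 1 + 2·8 = 17 (matches direct enumeration: 17).

|A - A| = 17


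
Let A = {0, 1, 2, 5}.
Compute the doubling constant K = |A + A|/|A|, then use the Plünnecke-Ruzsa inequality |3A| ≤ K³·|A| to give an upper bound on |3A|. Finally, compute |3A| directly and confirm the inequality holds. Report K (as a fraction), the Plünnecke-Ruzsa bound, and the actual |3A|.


|A| = 4.
Step 1: Compute A + A by enumerating all 16 pairs.
A + A = {0, 1, 2, 3, 4, 5, 6, 7, 10}, so |A + A| = 9.
Step 2: Doubling constant K = |A + A|/|A| = 9/4 = 9/4 ≈ 2.2500.
Step 3: Plünnecke-Ruzsa gives |3A| ≤ K³·|A| = (2.2500)³ · 4 ≈ 45.5625.
Step 4: Compute 3A = A + A + A directly by enumerating all triples (a,b,c) ∈ A³; |3A| = 14.
Step 5: Check 14 ≤ 45.5625? Yes ✓.

K = 9/4, Plünnecke-Ruzsa bound K³|A| ≈ 45.5625, |3A| = 14, inequality holds.


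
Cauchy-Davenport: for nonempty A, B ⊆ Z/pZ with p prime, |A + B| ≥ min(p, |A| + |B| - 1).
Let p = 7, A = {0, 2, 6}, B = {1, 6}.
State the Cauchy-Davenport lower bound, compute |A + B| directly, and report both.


Cauchy-Davenport: |A + B| ≥ min(p, |A| + |B| - 1) for A, B nonempty in Z/pZ.
|A| = 3, |B| = 2, p = 7.
CD lower bound = min(7, 3 + 2 - 1) = min(7, 4) = 4.
Compute A + B mod 7 directly:
a = 0: 0+1=1, 0+6=6
a = 2: 2+1=3, 2+6=1
a = 6: 6+1=0, 6+6=5
A + B = {0, 1, 3, 5, 6}, so |A + B| = 5.
Verify: 5 ≥ 4? Yes ✓.

CD lower bound = 4, actual |A + B| = 5.


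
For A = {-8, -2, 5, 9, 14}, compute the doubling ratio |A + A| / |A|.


|A| = 5.
Compute A + A by enumerating all 25 pairs.
A + A = {-16, -10, -4, -3, 1, 3, 6, 7, 10, 12, 14, 18, 19, 23, 28}, so |A + A| = 15.
K = |A + A| / |A| = 15/5 = 3/1 ≈ 3.0000.
Reference: AP of size 5 gives K = 9/5 ≈ 1.8000; a fully generic set of size 5 gives K ≈ 3.0000.

|A| = 5, |A + A| = 15, K = 15/5 = 3/1.


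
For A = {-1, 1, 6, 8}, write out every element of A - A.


A - A = {a - a' : a, a' ∈ A}.
Compute a - a' for each ordered pair (a, a'):
a = -1: -1--1=0, -1-1=-2, -1-6=-7, -1-8=-9
a = 1: 1--1=2, 1-1=0, 1-6=-5, 1-8=-7
a = 6: 6--1=7, 6-1=5, 6-6=0, 6-8=-2
a = 8: 8--1=9, 8-1=7, 8-6=2, 8-8=0
Collecting distinct values (and noting 0 appears from a-a):
A - A = {-9, -7, -5, -2, 0, 2, 5, 7, 9}
|A - A| = 9

A - A = {-9, -7, -5, -2, 0, 2, 5, 7, 9}


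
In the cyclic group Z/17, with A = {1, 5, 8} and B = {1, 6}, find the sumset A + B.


Work in Z/17Z: reduce every sum a + b modulo 17.
Enumerate all 6 pairs:
a = 1: 1+1=2, 1+6=7
a = 5: 5+1=6, 5+6=11
a = 8: 8+1=9, 8+6=14
Distinct residues collected: {2, 6, 7, 9, 11, 14}
|A + B| = 6 (out of 17 total residues).

A + B = {2, 6, 7, 9, 11, 14}


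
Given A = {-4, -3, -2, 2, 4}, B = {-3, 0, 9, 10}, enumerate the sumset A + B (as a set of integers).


A + B = {a + b : a ∈ A, b ∈ B}.
Enumerate all |A|·|B| = 5·4 = 20 pairs (a, b) and collect distinct sums.
a = -4: -4+-3=-7, -4+0=-4, -4+9=5, -4+10=6
a = -3: -3+-3=-6, -3+0=-3, -3+9=6, -3+10=7
a = -2: -2+-3=-5, -2+0=-2, -2+9=7, -2+10=8
a = 2: 2+-3=-1, 2+0=2, 2+9=11, 2+10=12
a = 4: 4+-3=1, 4+0=4, 4+9=13, 4+10=14
Collecting distinct sums: A + B = {-7, -6, -5, -4, -3, -2, -1, 1, 2, 4, 5, 6, 7, 8, 11, 12, 13, 14}
|A + B| = 18

A + B = {-7, -6, -5, -4, -3, -2, -1, 1, 2, 4, 5, 6, 7, 8, 11, 12, 13, 14}


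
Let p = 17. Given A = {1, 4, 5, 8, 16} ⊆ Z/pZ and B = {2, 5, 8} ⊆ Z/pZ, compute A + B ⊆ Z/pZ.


Work in Z/17Z: reduce every sum a + b modulo 17.
Enumerate all 15 pairs:
a = 1: 1+2=3, 1+5=6, 1+8=9
a = 4: 4+2=6, 4+5=9, 4+8=12
a = 5: 5+2=7, 5+5=10, 5+8=13
a = 8: 8+2=10, 8+5=13, 8+8=16
a = 16: 16+2=1, 16+5=4, 16+8=7
Distinct residues collected: {1, 3, 4, 6, 7, 9, 10, 12, 13, 16}
|A + B| = 10 (out of 17 total residues).

A + B = {1, 3, 4, 6, 7, 9, 10, 12, 13, 16}


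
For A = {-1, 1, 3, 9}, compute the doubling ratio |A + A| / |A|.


|A| = 4.
Compute A + A by enumerating all 16 pairs.
A + A = {-2, 0, 2, 4, 6, 8, 10, 12, 18}, so |A + A| = 9.
K = |A + A| / |A| = 9/4 (already in lowest terms) ≈ 2.2500.
Reference: AP of size 4 gives K = 7/4 ≈ 1.7500; a fully generic set of size 4 gives K ≈ 2.5000.

|A| = 4, |A + A| = 9, K = 9/4.


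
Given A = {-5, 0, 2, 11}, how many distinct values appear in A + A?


A + A = {a + a' : a, a' ∈ A}; |A| = 4.
General bounds: 2|A| - 1 ≤ |A + A| ≤ |A|(|A|+1)/2, i.e. 7 ≤ |A + A| ≤ 10.
Lower bound 2|A|-1 is attained iff A is an arithmetic progression.
Enumerate sums a + a' for a ≤ a' (symmetric, so this suffices):
a = -5: -5+-5=-10, -5+0=-5, -5+2=-3, -5+11=6
a = 0: 0+0=0, 0+2=2, 0+11=11
a = 2: 2+2=4, 2+11=13
a = 11: 11+11=22
Distinct sums: {-10, -5, -3, 0, 2, 4, 6, 11, 13, 22}
|A + A| = 10

|A + A| = 10


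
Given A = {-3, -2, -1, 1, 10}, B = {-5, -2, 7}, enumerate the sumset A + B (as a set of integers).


A + B = {a + b : a ∈ A, b ∈ B}.
Enumerate all |A|·|B| = 5·3 = 15 pairs (a, b) and collect distinct sums.
a = -3: -3+-5=-8, -3+-2=-5, -3+7=4
a = -2: -2+-5=-7, -2+-2=-4, -2+7=5
a = -1: -1+-5=-6, -1+-2=-3, -1+7=6
a = 1: 1+-5=-4, 1+-2=-1, 1+7=8
a = 10: 10+-5=5, 10+-2=8, 10+7=17
Collecting distinct sums: A + B = {-8, -7, -6, -5, -4, -3, -1, 4, 5, 6, 8, 17}
|A + B| = 12

A + B = {-8, -7, -6, -5, -4, -3, -1, 4, 5, 6, 8, 17}


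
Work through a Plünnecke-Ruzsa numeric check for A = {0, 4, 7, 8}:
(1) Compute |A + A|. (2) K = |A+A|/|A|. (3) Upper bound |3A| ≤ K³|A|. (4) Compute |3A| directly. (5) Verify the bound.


|A| = 4.
Step 1: Compute A + A by enumerating all 16 pairs.
A + A = {0, 4, 7, 8, 11, 12, 14, 15, 16}, so |A + A| = 9.
Step 2: Doubling constant K = |A + A|/|A| = 9/4 = 9/4 ≈ 2.2500.
Step 3: Plünnecke-Ruzsa gives |3A| ≤ K³·|A| = (2.2500)³ · 4 ≈ 45.5625.
Step 4: Compute 3A = A + A + A directly by enumerating all triples (a,b,c) ∈ A³; |3A| = 16.
Step 5: Check 16 ≤ 45.5625? Yes ✓.

K = 9/4, Plünnecke-Ruzsa bound K³|A| ≈ 45.5625, |3A| = 16, inequality holds.


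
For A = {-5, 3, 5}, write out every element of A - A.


A - A = {a - a' : a, a' ∈ A}.
Compute a - a' for each ordered pair (a, a'):
a = -5: -5--5=0, -5-3=-8, -5-5=-10
a = 3: 3--5=8, 3-3=0, 3-5=-2
a = 5: 5--5=10, 5-3=2, 5-5=0
Collecting distinct values (and noting 0 appears from a-a):
A - A = {-10, -8, -2, 0, 2, 8, 10}
|A - A| = 7

A - A = {-10, -8, -2, 0, 2, 8, 10}


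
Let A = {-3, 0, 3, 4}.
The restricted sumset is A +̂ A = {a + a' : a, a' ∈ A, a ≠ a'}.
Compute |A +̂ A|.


Restricted sumset: A +̂ A = {a + a' : a ∈ A, a' ∈ A, a ≠ a'}.
Equivalently, take A + A and drop any sum 2a that is achievable ONLY as a + a for a ∈ A (i.e. sums representable only with equal summands).
Enumerate pairs (a, a') with a < a' (symmetric, so each unordered pair gives one sum; this covers all a ≠ a'):
  -3 + 0 = -3
  -3 + 3 = 0
  -3 + 4 = 1
  0 + 3 = 3
  0 + 4 = 4
  3 + 4 = 7
Collected distinct sums: {-3, 0, 1, 3, 4, 7}
|A +̂ A| = 6
(Reference bound: |A +̂ A| ≥ 2|A| - 3 for |A| ≥ 2, with |A| = 4 giving ≥ 5.)

|A +̂ A| = 6


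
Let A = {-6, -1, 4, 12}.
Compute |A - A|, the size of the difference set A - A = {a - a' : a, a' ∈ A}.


A - A = {a - a' : a, a' ∈ A}; |A| = 4.
Bounds: 2|A|-1 ≤ |A - A| ≤ |A|² - |A| + 1, i.e. 7 ≤ |A - A| ≤ 13.
Note: 0 ∈ A - A always (from a - a). The set is symmetric: if d ∈ A - A then -d ∈ A - A.
Enumerate nonzero differences d = a - a' with a > a' (then include -d):
Positive differences: {5, 8, 10, 13, 18}
Full difference set: {0} ∪ (positive diffs) ∪ (negative diffs).
|A - A| = 1 + 2·5 = 11 (matches direct enumeration: 11).

|A - A| = 11


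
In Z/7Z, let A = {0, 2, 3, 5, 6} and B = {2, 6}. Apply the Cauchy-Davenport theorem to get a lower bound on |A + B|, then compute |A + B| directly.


Cauchy-Davenport: |A + B| ≥ min(p, |A| + |B| - 1) for A, B nonempty in Z/pZ.
|A| = 5, |B| = 2, p = 7.
CD lower bound = min(7, 5 + 2 - 1) = min(7, 6) = 6.
Compute A + B mod 7 directly:
a = 0: 0+2=2, 0+6=6
a = 2: 2+2=4, 2+6=1
a = 3: 3+2=5, 3+6=2
a = 5: 5+2=0, 5+6=4
a = 6: 6+2=1, 6+6=5
A + B = {0, 1, 2, 4, 5, 6}, so |A + B| = 6.
Verify: 6 ≥ 6? Yes ✓.

CD lower bound = 6, actual |A + B| = 6.


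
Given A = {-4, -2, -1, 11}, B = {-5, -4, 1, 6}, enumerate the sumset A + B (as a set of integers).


A + B = {a + b : a ∈ A, b ∈ B}.
Enumerate all |A|·|B| = 4·4 = 16 pairs (a, b) and collect distinct sums.
a = -4: -4+-5=-9, -4+-4=-8, -4+1=-3, -4+6=2
a = -2: -2+-5=-7, -2+-4=-6, -2+1=-1, -2+6=4
a = -1: -1+-5=-6, -1+-4=-5, -1+1=0, -1+6=5
a = 11: 11+-5=6, 11+-4=7, 11+1=12, 11+6=17
Collecting distinct sums: A + B = {-9, -8, -7, -6, -5, -3, -1, 0, 2, 4, 5, 6, 7, 12, 17}
|A + B| = 15

A + B = {-9, -8, -7, -6, -5, -3, -1, 0, 2, 4, 5, 6, 7, 12, 17}


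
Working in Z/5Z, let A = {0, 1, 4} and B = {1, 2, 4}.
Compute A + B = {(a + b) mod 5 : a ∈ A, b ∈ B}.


Work in Z/5Z: reduce every sum a + b modulo 5.
Enumerate all 9 pairs:
a = 0: 0+1=1, 0+2=2, 0+4=4
a = 1: 1+1=2, 1+2=3, 1+4=0
a = 4: 4+1=0, 4+2=1, 4+4=3
Distinct residues collected: {0, 1, 2, 3, 4}
|A + B| = 5 (out of 5 total residues).

A + B = {0, 1, 2, 3, 4}


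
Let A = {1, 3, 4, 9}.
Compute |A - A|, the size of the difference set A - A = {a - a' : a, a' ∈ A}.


A - A = {a - a' : a, a' ∈ A}; |A| = 4.
Bounds: 2|A|-1 ≤ |A - A| ≤ |A|² - |A| + 1, i.e. 7 ≤ |A - A| ≤ 13.
Note: 0 ∈ A - A always (from a - a). The set is symmetric: if d ∈ A - A then -d ∈ A - A.
Enumerate nonzero differences d = a - a' with a > a' (then include -d):
Positive differences: {1, 2, 3, 5, 6, 8}
Full difference set: {0} ∪ (positive diffs) ∪ (negative diffs).
|A - A| = 1 + 2·6 = 13 (matches direct enumeration: 13).

|A - A| = 13


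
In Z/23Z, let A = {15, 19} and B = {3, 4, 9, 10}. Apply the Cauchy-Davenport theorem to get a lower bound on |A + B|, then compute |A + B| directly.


Cauchy-Davenport: |A + B| ≥ min(p, |A| + |B| - 1) for A, B nonempty in Z/pZ.
|A| = 2, |B| = 4, p = 23.
CD lower bound = min(23, 2 + 4 - 1) = min(23, 5) = 5.
Compute A + B mod 23 directly:
a = 15: 15+3=18, 15+4=19, 15+9=1, 15+10=2
a = 19: 19+3=22, 19+4=0, 19+9=5, 19+10=6
A + B = {0, 1, 2, 5, 6, 18, 19, 22}, so |A + B| = 8.
Verify: 8 ≥ 5? Yes ✓.

CD lower bound = 5, actual |A + B| = 8.


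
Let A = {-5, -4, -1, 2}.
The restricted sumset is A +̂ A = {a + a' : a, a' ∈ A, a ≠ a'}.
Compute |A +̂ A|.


Restricted sumset: A +̂ A = {a + a' : a ∈ A, a' ∈ A, a ≠ a'}.
Equivalently, take A + A and drop any sum 2a that is achievable ONLY as a + a for a ∈ A (i.e. sums representable only with equal summands).
Enumerate pairs (a, a') with a < a' (symmetric, so each unordered pair gives one sum; this covers all a ≠ a'):
  -5 + -4 = -9
  -5 + -1 = -6
  -5 + 2 = -3
  -4 + -1 = -5
  -4 + 2 = -2
  -1 + 2 = 1
Collected distinct sums: {-9, -6, -5, -3, -2, 1}
|A +̂ A| = 6
(Reference bound: |A +̂ A| ≥ 2|A| - 3 for |A| ≥ 2, with |A| = 4 giving ≥ 5.)

|A +̂ A| = 6


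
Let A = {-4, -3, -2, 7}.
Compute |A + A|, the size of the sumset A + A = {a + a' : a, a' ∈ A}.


A + A = {a + a' : a, a' ∈ A}; |A| = 4.
General bounds: 2|A| - 1 ≤ |A + A| ≤ |A|(|A|+1)/2, i.e. 7 ≤ |A + A| ≤ 10.
Lower bound 2|A|-1 is attained iff A is an arithmetic progression.
Enumerate sums a + a' for a ≤ a' (symmetric, so this suffices):
a = -4: -4+-4=-8, -4+-3=-7, -4+-2=-6, -4+7=3
a = -3: -3+-3=-6, -3+-2=-5, -3+7=4
a = -2: -2+-2=-4, -2+7=5
a = 7: 7+7=14
Distinct sums: {-8, -7, -6, -5, -4, 3, 4, 5, 14}
|A + A| = 9

|A + A| = 9


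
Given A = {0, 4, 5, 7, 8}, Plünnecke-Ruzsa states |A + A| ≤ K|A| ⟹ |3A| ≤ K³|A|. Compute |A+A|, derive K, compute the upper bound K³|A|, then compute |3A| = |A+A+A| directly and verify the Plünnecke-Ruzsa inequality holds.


|A| = 5.
Step 1: Compute A + A by enumerating all 25 pairs.
A + A = {0, 4, 5, 7, 8, 9, 10, 11, 12, 13, 14, 15, 16}, so |A + A| = 13.
Step 2: Doubling constant K = |A + A|/|A| = 13/5 = 13/5 ≈ 2.6000.
Step 3: Plünnecke-Ruzsa gives |3A| ≤ K³·|A| = (2.6000)³ · 5 ≈ 87.8800.
Step 4: Compute 3A = A + A + A directly by enumerating all triples (a,b,c) ∈ A³; |3A| = 21.
Step 5: Check 21 ≤ 87.8800? Yes ✓.

K = 13/5, Plünnecke-Ruzsa bound K³|A| ≈ 87.8800, |3A| = 21, inequality holds.


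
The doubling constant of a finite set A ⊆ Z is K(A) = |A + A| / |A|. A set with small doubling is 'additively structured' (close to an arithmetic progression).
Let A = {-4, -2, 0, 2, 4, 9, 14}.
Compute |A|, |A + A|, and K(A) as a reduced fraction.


|A| = 7.
Compute A + A by enumerating all 49 pairs.
A + A = {-8, -6, -4, -2, 0, 2, 4, 5, 6, 7, 8, 9, 10, 11, 12, 13, 14, 16, 18, 23, 28}, so |A + A| = 21.
K = |A + A| / |A| = 21/7 = 3/1 ≈ 3.0000.
Reference: AP of size 7 gives K = 13/7 ≈ 1.8571; a fully generic set of size 7 gives K ≈ 4.0000.

|A| = 7, |A + A| = 21, K = 21/7 = 3/1.


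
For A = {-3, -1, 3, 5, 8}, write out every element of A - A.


A - A = {a - a' : a, a' ∈ A}.
Compute a - a' for each ordered pair (a, a'):
a = -3: -3--3=0, -3--1=-2, -3-3=-6, -3-5=-8, -3-8=-11
a = -1: -1--3=2, -1--1=0, -1-3=-4, -1-5=-6, -1-8=-9
a = 3: 3--3=6, 3--1=4, 3-3=0, 3-5=-2, 3-8=-5
a = 5: 5--3=8, 5--1=6, 5-3=2, 5-5=0, 5-8=-3
a = 8: 8--3=11, 8--1=9, 8-3=5, 8-5=3, 8-8=0
Collecting distinct values (and noting 0 appears from a-a):
A - A = {-11, -9, -8, -6, -5, -4, -3, -2, 0, 2, 3, 4, 5, 6, 8, 9, 11}
|A - A| = 17

A - A = {-11, -9, -8, -6, -5, -4, -3, -2, 0, 2, 3, 4, 5, 6, 8, 9, 11}


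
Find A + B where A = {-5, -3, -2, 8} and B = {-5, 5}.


A + B = {a + b : a ∈ A, b ∈ B}.
Enumerate all |A|·|B| = 4·2 = 8 pairs (a, b) and collect distinct sums.
a = -5: -5+-5=-10, -5+5=0
a = -3: -3+-5=-8, -3+5=2
a = -2: -2+-5=-7, -2+5=3
a = 8: 8+-5=3, 8+5=13
Collecting distinct sums: A + B = {-10, -8, -7, 0, 2, 3, 13}
|A + B| = 7

A + B = {-10, -8, -7, 0, 2, 3, 13}


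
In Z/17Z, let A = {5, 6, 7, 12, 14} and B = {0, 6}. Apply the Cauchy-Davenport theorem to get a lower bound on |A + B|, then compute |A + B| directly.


Cauchy-Davenport: |A + B| ≥ min(p, |A| + |B| - 1) for A, B nonempty in Z/pZ.
|A| = 5, |B| = 2, p = 17.
CD lower bound = min(17, 5 + 2 - 1) = min(17, 6) = 6.
Compute A + B mod 17 directly:
a = 5: 5+0=5, 5+6=11
a = 6: 6+0=6, 6+6=12
a = 7: 7+0=7, 7+6=13
a = 12: 12+0=12, 12+6=1
a = 14: 14+0=14, 14+6=3
A + B = {1, 3, 5, 6, 7, 11, 12, 13, 14}, so |A + B| = 9.
Verify: 9 ≥ 6? Yes ✓.

CD lower bound = 6, actual |A + B| = 9.


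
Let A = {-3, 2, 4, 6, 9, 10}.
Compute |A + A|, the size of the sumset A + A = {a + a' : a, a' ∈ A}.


A + A = {a + a' : a, a' ∈ A}; |A| = 6.
General bounds: 2|A| - 1 ≤ |A + A| ≤ |A|(|A|+1)/2, i.e. 11 ≤ |A + A| ≤ 21.
Lower bound 2|A|-1 is attained iff A is an arithmetic progression.
Enumerate sums a + a' for a ≤ a' (symmetric, so this suffices):
a = -3: -3+-3=-6, -3+2=-1, -3+4=1, -3+6=3, -3+9=6, -3+10=7
a = 2: 2+2=4, 2+4=6, 2+6=8, 2+9=11, 2+10=12
a = 4: 4+4=8, 4+6=10, 4+9=13, 4+10=14
a = 6: 6+6=12, 6+9=15, 6+10=16
a = 9: 9+9=18, 9+10=19
a = 10: 10+10=20
Distinct sums: {-6, -1, 1, 3, 4, 6, 7, 8, 10, 11, 12, 13, 14, 15, 16, 18, 19, 20}
|A + A| = 18

|A + A| = 18


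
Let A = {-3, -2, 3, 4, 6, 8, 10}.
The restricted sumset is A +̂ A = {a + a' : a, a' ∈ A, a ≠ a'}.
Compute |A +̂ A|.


Restricted sumset: A +̂ A = {a + a' : a ∈ A, a' ∈ A, a ≠ a'}.
Equivalently, take A + A and drop any sum 2a that is achievable ONLY as a + a for a ∈ A (i.e. sums representable only with equal summands).
Enumerate pairs (a, a') with a < a' (symmetric, so each unordered pair gives one sum; this covers all a ≠ a'):
  -3 + -2 = -5
  -3 + 3 = 0
  -3 + 4 = 1
  -3 + 6 = 3
  -3 + 8 = 5
  -3 + 10 = 7
  -2 + 3 = 1
  -2 + 4 = 2
  -2 + 6 = 4
  -2 + 8 = 6
  -2 + 10 = 8
  3 + 4 = 7
  3 + 6 = 9
  3 + 8 = 11
  3 + 10 = 13
  4 + 6 = 10
  4 + 8 = 12
  4 + 10 = 14
  6 + 8 = 14
  6 + 10 = 16
  8 + 10 = 18
Collected distinct sums: {-5, 0, 1, 2, 3, 4, 5, 6, 7, 8, 9, 10, 11, 12, 13, 14, 16, 18}
|A +̂ A| = 18
(Reference bound: |A +̂ A| ≥ 2|A| - 3 for |A| ≥ 2, with |A| = 7 giving ≥ 11.)

|A +̂ A| = 18


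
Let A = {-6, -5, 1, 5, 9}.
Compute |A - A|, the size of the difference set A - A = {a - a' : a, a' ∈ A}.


A - A = {a - a' : a, a' ∈ A}; |A| = 5.
Bounds: 2|A|-1 ≤ |A - A| ≤ |A|² - |A| + 1, i.e. 9 ≤ |A - A| ≤ 21.
Note: 0 ∈ A - A always (from a - a). The set is symmetric: if d ∈ A - A then -d ∈ A - A.
Enumerate nonzero differences d = a - a' with a > a' (then include -d):
Positive differences: {1, 4, 6, 7, 8, 10, 11, 14, 15}
Full difference set: {0} ∪ (positive diffs) ∪ (negative diffs).
|A - A| = 1 + 2·9 = 19 (matches direct enumeration: 19).

|A - A| = 19


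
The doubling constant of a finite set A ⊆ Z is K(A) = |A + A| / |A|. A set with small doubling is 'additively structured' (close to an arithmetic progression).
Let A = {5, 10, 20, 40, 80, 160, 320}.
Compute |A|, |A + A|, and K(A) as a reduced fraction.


|A| = 7.
Compute A + A by enumerating all 49 pairs.
A + A = {10, 15, 20, 25, 30, 40, 45, 50, 60, 80, 85, 90, 100, 120, 160, 165, 170, 180, 200, 240, 320, 325, 330, 340, 360, 400, 480, 640}, so |A + A| = 28.
K = |A + A| / |A| = 28/7 = 4/1 ≈ 4.0000.
Reference: AP of size 7 gives K = 13/7 ≈ 1.8571; a fully generic set of size 7 gives K ≈ 4.0000.

|A| = 7, |A + A| = 28, K = 28/7 = 4/1.


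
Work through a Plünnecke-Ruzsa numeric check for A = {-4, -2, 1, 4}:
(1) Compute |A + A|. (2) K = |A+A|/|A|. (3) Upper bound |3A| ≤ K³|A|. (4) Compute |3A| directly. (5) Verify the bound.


|A| = 4.
Step 1: Compute A + A by enumerating all 16 pairs.
A + A = {-8, -6, -4, -3, -1, 0, 2, 5, 8}, so |A + A| = 9.
Step 2: Doubling constant K = |A + A|/|A| = 9/4 = 9/4 ≈ 2.2500.
Step 3: Plünnecke-Ruzsa gives |3A| ≤ K³·|A| = (2.2500)³ · 4 ≈ 45.5625.
Step 4: Compute 3A = A + A + A directly by enumerating all triples (a,b,c) ∈ A³; |3A| = 16.
Step 5: Check 16 ≤ 45.5625? Yes ✓.

K = 9/4, Plünnecke-Ruzsa bound K³|A| ≈ 45.5625, |3A| = 16, inequality holds.


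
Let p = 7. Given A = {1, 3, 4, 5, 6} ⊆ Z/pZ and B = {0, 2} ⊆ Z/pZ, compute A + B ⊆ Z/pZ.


Work in Z/7Z: reduce every sum a + b modulo 7.
Enumerate all 10 pairs:
a = 1: 1+0=1, 1+2=3
a = 3: 3+0=3, 3+2=5
a = 4: 4+0=4, 4+2=6
a = 5: 5+0=5, 5+2=0
a = 6: 6+0=6, 6+2=1
Distinct residues collected: {0, 1, 3, 4, 5, 6}
|A + B| = 6 (out of 7 total residues).

A + B = {0, 1, 3, 4, 5, 6}


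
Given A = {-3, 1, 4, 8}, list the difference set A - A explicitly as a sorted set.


A - A = {a - a' : a, a' ∈ A}.
Compute a - a' for each ordered pair (a, a'):
a = -3: -3--3=0, -3-1=-4, -3-4=-7, -3-8=-11
a = 1: 1--3=4, 1-1=0, 1-4=-3, 1-8=-7
a = 4: 4--3=7, 4-1=3, 4-4=0, 4-8=-4
a = 8: 8--3=11, 8-1=7, 8-4=4, 8-8=0
Collecting distinct values (and noting 0 appears from a-a):
A - A = {-11, -7, -4, -3, 0, 3, 4, 7, 11}
|A - A| = 9

A - A = {-11, -7, -4, -3, 0, 3, 4, 7, 11}


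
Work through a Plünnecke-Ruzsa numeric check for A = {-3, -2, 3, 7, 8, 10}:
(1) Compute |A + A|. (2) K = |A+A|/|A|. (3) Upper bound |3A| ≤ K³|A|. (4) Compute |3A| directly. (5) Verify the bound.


|A| = 6.
Step 1: Compute A + A by enumerating all 36 pairs.
A + A = {-6, -5, -4, 0, 1, 4, 5, 6, 7, 8, 10, 11, 13, 14, 15, 16, 17, 18, 20}, so |A + A| = 19.
Step 2: Doubling constant K = |A + A|/|A| = 19/6 = 19/6 ≈ 3.1667.
Step 3: Plünnecke-Ruzsa gives |3A| ≤ K³·|A| = (3.1667)³ · 6 ≈ 190.5278.
Step 4: Compute 3A = A + A + A directly by enumerating all triples (a,b,c) ∈ A³; |3A| = 36.
Step 5: Check 36 ≤ 190.5278? Yes ✓.

K = 19/6, Plünnecke-Ruzsa bound K³|A| ≈ 190.5278, |3A| = 36, inequality holds.


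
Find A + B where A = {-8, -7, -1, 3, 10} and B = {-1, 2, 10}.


A + B = {a + b : a ∈ A, b ∈ B}.
Enumerate all |A|·|B| = 5·3 = 15 pairs (a, b) and collect distinct sums.
a = -8: -8+-1=-9, -8+2=-6, -8+10=2
a = -7: -7+-1=-8, -7+2=-5, -7+10=3
a = -1: -1+-1=-2, -1+2=1, -1+10=9
a = 3: 3+-1=2, 3+2=5, 3+10=13
a = 10: 10+-1=9, 10+2=12, 10+10=20
Collecting distinct sums: A + B = {-9, -8, -6, -5, -2, 1, 2, 3, 5, 9, 12, 13, 20}
|A + B| = 13

A + B = {-9, -8, -6, -5, -2, 1, 2, 3, 5, 9, 12, 13, 20}


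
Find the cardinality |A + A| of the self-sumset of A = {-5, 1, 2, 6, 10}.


A + A = {a + a' : a, a' ∈ A}; |A| = 5.
General bounds: 2|A| - 1 ≤ |A + A| ≤ |A|(|A|+1)/2, i.e. 9 ≤ |A + A| ≤ 15.
Lower bound 2|A|-1 is attained iff A is an arithmetic progression.
Enumerate sums a + a' for a ≤ a' (symmetric, so this suffices):
a = -5: -5+-5=-10, -5+1=-4, -5+2=-3, -5+6=1, -5+10=5
a = 1: 1+1=2, 1+2=3, 1+6=7, 1+10=11
a = 2: 2+2=4, 2+6=8, 2+10=12
a = 6: 6+6=12, 6+10=16
a = 10: 10+10=20
Distinct sums: {-10, -4, -3, 1, 2, 3, 4, 5, 7, 8, 11, 12, 16, 20}
|A + A| = 14

|A + A| = 14


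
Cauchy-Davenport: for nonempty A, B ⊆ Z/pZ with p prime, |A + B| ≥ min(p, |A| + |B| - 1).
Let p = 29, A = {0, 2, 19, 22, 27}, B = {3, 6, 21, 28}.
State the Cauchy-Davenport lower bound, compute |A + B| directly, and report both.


Cauchy-Davenport: |A + B| ≥ min(p, |A| + |B| - 1) for A, B nonempty in Z/pZ.
|A| = 5, |B| = 4, p = 29.
CD lower bound = min(29, 5 + 4 - 1) = min(29, 8) = 8.
Compute A + B mod 29 directly:
a = 0: 0+3=3, 0+6=6, 0+21=21, 0+28=28
a = 2: 2+3=5, 2+6=8, 2+21=23, 2+28=1
a = 19: 19+3=22, 19+6=25, 19+21=11, 19+28=18
a = 22: 22+3=25, 22+6=28, 22+21=14, 22+28=21
a = 27: 27+3=1, 27+6=4, 27+21=19, 27+28=26
A + B = {1, 3, 4, 5, 6, 8, 11, 14, 18, 19, 21, 22, 23, 25, 26, 28}, so |A + B| = 16.
Verify: 16 ≥ 8? Yes ✓.

CD lower bound = 8, actual |A + B| = 16.


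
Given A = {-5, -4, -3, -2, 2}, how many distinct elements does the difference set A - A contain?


A - A = {a - a' : a, a' ∈ A}; |A| = 5.
Bounds: 2|A|-1 ≤ |A - A| ≤ |A|² - |A| + 1, i.e. 9 ≤ |A - A| ≤ 21.
Note: 0 ∈ A - A always (from a - a). The set is symmetric: if d ∈ A - A then -d ∈ A - A.
Enumerate nonzero differences d = a - a' with a > a' (then include -d):
Positive differences: {1, 2, 3, 4, 5, 6, 7}
Full difference set: {0} ∪ (positive diffs) ∪ (negative diffs).
|A - A| = 1 + 2·7 = 15 (matches direct enumeration: 15).

|A - A| = 15


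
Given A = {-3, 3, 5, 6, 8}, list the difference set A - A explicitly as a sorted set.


A - A = {a - a' : a, a' ∈ A}.
Compute a - a' for each ordered pair (a, a'):
a = -3: -3--3=0, -3-3=-6, -3-5=-8, -3-6=-9, -3-8=-11
a = 3: 3--3=6, 3-3=0, 3-5=-2, 3-6=-3, 3-8=-5
a = 5: 5--3=8, 5-3=2, 5-5=0, 5-6=-1, 5-8=-3
a = 6: 6--3=9, 6-3=3, 6-5=1, 6-6=0, 6-8=-2
a = 8: 8--3=11, 8-3=5, 8-5=3, 8-6=2, 8-8=0
Collecting distinct values (and noting 0 appears from a-a):
A - A = {-11, -9, -8, -6, -5, -3, -2, -1, 0, 1, 2, 3, 5, 6, 8, 9, 11}
|A - A| = 17

A - A = {-11, -9, -8, -6, -5, -3, -2, -1, 0, 1, 2, 3, 5, 6, 8, 9, 11}


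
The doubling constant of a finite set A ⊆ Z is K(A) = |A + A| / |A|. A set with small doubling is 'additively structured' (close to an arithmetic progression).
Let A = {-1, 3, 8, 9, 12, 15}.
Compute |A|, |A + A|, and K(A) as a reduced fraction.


|A| = 6.
Compute A + A by enumerating all 36 pairs.
A + A = {-2, 2, 6, 7, 8, 11, 12, 14, 15, 16, 17, 18, 20, 21, 23, 24, 27, 30}, so |A + A| = 18.
K = |A + A| / |A| = 18/6 = 3/1 ≈ 3.0000.
Reference: AP of size 6 gives K = 11/6 ≈ 1.8333; a fully generic set of size 6 gives K ≈ 3.5000.

|A| = 6, |A + A| = 18, K = 18/6 = 3/1.


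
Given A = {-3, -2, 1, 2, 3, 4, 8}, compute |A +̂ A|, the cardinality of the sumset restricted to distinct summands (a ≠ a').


Restricted sumset: A +̂ A = {a + a' : a ∈ A, a' ∈ A, a ≠ a'}.
Equivalently, take A + A and drop any sum 2a that is achievable ONLY as a + a for a ∈ A (i.e. sums representable only with equal summands).
Enumerate pairs (a, a') with a < a' (symmetric, so each unordered pair gives one sum; this covers all a ≠ a'):
  -3 + -2 = -5
  -3 + 1 = -2
  -3 + 2 = -1
  -3 + 3 = 0
  -3 + 4 = 1
  -3 + 8 = 5
  -2 + 1 = -1
  -2 + 2 = 0
  -2 + 3 = 1
  -2 + 4 = 2
  -2 + 8 = 6
  1 + 2 = 3
  1 + 3 = 4
  1 + 4 = 5
  1 + 8 = 9
  2 + 3 = 5
  2 + 4 = 6
  2 + 8 = 10
  3 + 4 = 7
  3 + 8 = 11
  4 + 8 = 12
Collected distinct sums: {-5, -2, -1, 0, 1, 2, 3, 4, 5, 6, 7, 9, 10, 11, 12}
|A +̂ A| = 15
(Reference bound: |A +̂ A| ≥ 2|A| - 3 for |A| ≥ 2, with |A| = 7 giving ≥ 11.)

|A +̂ A| = 15


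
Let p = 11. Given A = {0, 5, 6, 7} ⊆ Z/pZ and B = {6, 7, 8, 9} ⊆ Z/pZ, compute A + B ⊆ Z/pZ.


Work in Z/11Z: reduce every sum a + b modulo 11.
Enumerate all 16 pairs:
a = 0: 0+6=6, 0+7=7, 0+8=8, 0+9=9
a = 5: 5+6=0, 5+7=1, 5+8=2, 5+9=3
a = 6: 6+6=1, 6+7=2, 6+8=3, 6+9=4
a = 7: 7+6=2, 7+7=3, 7+8=4, 7+9=5
Distinct residues collected: {0, 1, 2, 3, 4, 5, 6, 7, 8, 9}
|A + B| = 10 (out of 11 total residues).

A + B = {0, 1, 2, 3, 4, 5, 6, 7, 8, 9}


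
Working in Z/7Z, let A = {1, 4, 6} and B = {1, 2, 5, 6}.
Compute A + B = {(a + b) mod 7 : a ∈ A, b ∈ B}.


Work in Z/7Z: reduce every sum a + b modulo 7.
Enumerate all 12 pairs:
a = 1: 1+1=2, 1+2=3, 1+5=6, 1+6=0
a = 4: 4+1=5, 4+2=6, 4+5=2, 4+6=3
a = 6: 6+1=0, 6+2=1, 6+5=4, 6+6=5
Distinct residues collected: {0, 1, 2, 3, 4, 5, 6}
|A + B| = 7 (out of 7 total residues).

A + B = {0, 1, 2, 3, 4, 5, 6}


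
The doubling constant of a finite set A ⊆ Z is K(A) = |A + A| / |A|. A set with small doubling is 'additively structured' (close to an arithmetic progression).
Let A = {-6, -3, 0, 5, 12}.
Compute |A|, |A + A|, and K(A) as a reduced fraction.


|A| = 5.
Compute A + A by enumerating all 25 pairs.
A + A = {-12, -9, -6, -3, -1, 0, 2, 5, 6, 9, 10, 12, 17, 24}, so |A + A| = 14.
K = |A + A| / |A| = 14/5 (already in lowest terms) ≈ 2.8000.
Reference: AP of size 5 gives K = 9/5 ≈ 1.8000; a fully generic set of size 5 gives K ≈ 3.0000.

|A| = 5, |A + A| = 14, K = 14/5.


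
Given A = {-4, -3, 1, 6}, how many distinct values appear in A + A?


A + A = {a + a' : a, a' ∈ A}; |A| = 4.
General bounds: 2|A| - 1 ≤ |A + A| ≤ |A|(|A|+1)/2, i.e. 7 ≤ |A + A| ≤ 10.
Lower bound 2|A|-1 is attained iff A is an arithmetic progression.
Enumerate sums a + a' for a ≤ a' (symmetric, so this suffices):
a = -4: -4+-4=-8, -4+-3=-7, -4+1=-3, -4+6=2
a = -3: -3+-3=-6, -3+1=-2, -3+6=3
a = 1: 1+1=2, 1+6=7
a = 6: 6+6=12
Distinct sums: {-8, -7, -6, -3, -2, 2, 3, 7, 12}
|A + A| = 9

|A + A| = 9


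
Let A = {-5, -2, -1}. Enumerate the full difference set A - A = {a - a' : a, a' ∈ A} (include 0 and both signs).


A - A = {a - a' : a, a' ∈ A}.
Compute a - a' for each ordered pair (a, a'):
a = -5: -5--5=0, -5--2=-3, -5--1=-4
a = -2: -2--5=3, -2--2=0, -2--1=-1
a = -1: -1--5=4, -1--2=1, -1--1=0
Collecting distinct values (and noting 0 appears from a-a):
A - A = {-4, -3, -1, 0, 1, 3, 4}
|A - A| = 7

A - A = {-4, -3, -1, 0, 1, 3, 4}


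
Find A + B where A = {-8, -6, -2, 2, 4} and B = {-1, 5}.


A + B = {a + b : a ∈ A, b ∈ B}.
Enumerate all |A|·|B| = 5·2 = 10 pairs (a, b) and collect distinct sums.
a = -8: -8+-1=-9, -8+5=-3
a = -6: -6+-1=-7, -6+5=-1
a = -2: -2+-1=-3, -2+5=3
a = 2: 2+-1=1, 2+5=7
a = 4: 4+-1=3, 4+5=9
Collecting distinct sums: A + B = {-9, -7, -3, -1, 1, 3, 7, 9}
|A + B| = 8

A + B = {-9, -7, -3, -1, 1, 3, 7, 9}


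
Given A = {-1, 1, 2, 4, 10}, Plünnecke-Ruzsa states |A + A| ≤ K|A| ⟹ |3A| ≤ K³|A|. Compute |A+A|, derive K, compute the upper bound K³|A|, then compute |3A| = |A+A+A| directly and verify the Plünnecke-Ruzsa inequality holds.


|A| = 5.
Step 1: Compute A + A by enumerating all 25 pairs.
A + A = {-2, 0, 1, 2, 3, 4, 5, 6, 8, 9, 11, 12, 14, 20}, so |A + A| = 14.
Step 2: Doubling constant K = |A + A|/|A| = 14/5 = 14/5 ≈ 2.8000.
Step 3: Plünnecke-Ruzsa gives |3A| ≤ K³·|A| = (2.8000)³ · 5 ≈ 109.7600.
Step 4: Compute 3A = A + A + A directly by enumerating all triples (a,b,c) ∈ A³; |3A| = 25.
Step 5: Check 25 ≤ 109.7600? Yes ✓.

K = 14/5, Plünnecke-Ruzsa bound K³|A| ≈ 109.7600, |3A| = 25, inequality holds.


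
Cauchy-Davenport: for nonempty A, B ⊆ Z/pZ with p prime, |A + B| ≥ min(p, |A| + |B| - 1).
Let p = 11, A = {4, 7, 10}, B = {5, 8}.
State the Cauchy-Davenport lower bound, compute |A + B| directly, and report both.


Cauchy-Davenport: |A + B| ≥ min(p, |A| + |B| - 1) for A, B nonempty in Z/pZ.
|A| = 3, |B| = 2, p = 11.
CD lower bound = min(11, 3 + 2 - 1) = min(11, 4) = 4.
Compute A + B mod 11 directly:
a = 4: 4+5=9, 4+8=1
a = 7: 7+5=1, 7+8=4
a = 10: 10+5=4, 10+8=7
A + B = {1, 4, 7, 9}, so |A + B| = 4.
Verify: 4 ≥ 4? Yes ✓.

CD lower bound = 4, actual |A + B| = 4.


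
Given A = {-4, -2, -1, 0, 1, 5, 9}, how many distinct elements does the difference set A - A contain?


A - A = {a - a' : a, a' ∈ A}; |A| = 7.
Bounds: 2|A|-1 ≤ |A - A| ≤ |A|² - |A| + 1, i.e. 13 ≤ |A - A| ≤ 43.
Note: 0 ∈ A - A always (from a - a). The set is symmetric: if d ∈ A - A then -d ∈ A - A.
Enumerate nonzero differences d = a - a' with a > a' (then include -d):
Positive differences: {1, 2, 3, 4, 5, 6, 7, 8, 9, 10, 11, 13}
Full difference set: {0} ∪ (positive diffs) ∪ (negative diffs).
|A - A| = 1 + 2·12 = 25 (matches direct enumeration: 25).

|A - A| = 25


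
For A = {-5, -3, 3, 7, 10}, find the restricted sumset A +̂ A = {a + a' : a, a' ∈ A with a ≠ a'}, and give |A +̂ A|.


Restricted sumset: A +̂ A = {a + a' : a ∈ A, a' ∈ A, a ≠ a'}.
Equivalently, take A + A and drop any sum 2a that is achievable ONLY as a + a for a ∈ A (i.e. sums representable only with equal summands).
Enumerate pairs (a, a') with a < a' (symmetric, so each unordered pair gives one sum; this covers all a ≠ a'):
  -5 + -3 = -8
  -5 + 3 = -2
  -5 + 7 = 2
  -5 + 10 = 5
  -3 + 3 = 0
  -3 + 7 = 4
  -3 + 10 = 7
  3 + 7 = 10
  3 + 10 = 13
  7 + 10 = 17
Collected distinct sums: {-8, -2, 0, 2, 4, 5, 7, 10, 13, 17}
|A +̂ A| = 10
(Reference bound: |A +̂ A| ≥ 2|A| - 3 for |A| ≥ 2, with |A| = 5 giving ≥ 7.)

|A +̂ A| = 10


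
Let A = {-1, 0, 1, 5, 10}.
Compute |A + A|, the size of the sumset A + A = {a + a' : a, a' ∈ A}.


A + A = {a + a' : a, a' ∈ A}; |A| = 5.
General bounds: 2|A| - 1 ≤ |A + A| ≤ |A|(|A|+1)/2, i.e. 9 ≤ |A + A| ≤ 15.
Lower bound 2|A|-1 is attained iff A is an arithmetic progression.
Enumerate sums a + a' for a ≤ a' (symmetric, so this suffices):
a = -1: -1+-1=-2, -1+0=-1, -1+1=0, -1+5=4, -1+10=9
a = 0: 0+0=0, 0+1=1, 0+5=5, 0+10=10
a = 1: 1+1=2, 1+5=6, 1+10=11
a = 5: 5+5=10, 5+10=15
a = 10: 10+10=20
Distinct sums: {-2, -1, 0, 1, 2, 4, 5, 6, 9, 10, 11, 15, 20}
|A + A| = 13

|A + A| = 13


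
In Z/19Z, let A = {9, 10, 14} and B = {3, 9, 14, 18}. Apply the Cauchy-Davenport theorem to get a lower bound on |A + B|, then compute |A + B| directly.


Cauchy-Davenport: |A + B| ≥ min(p, |A| + |B| - 1) for A, B nonempty in Z/pZ.
|A| = 3, |B| = 4, p = 19.
CD lower bound = min(19, 3 + 4 - 1) = min(19, 6) = 6.
Compute A + B mod 19 directly:
a = 9: 9+3=12, 9+9=18, 9+14=4, 9+18=8
a = 10: 10+3=13, 10+9=0, 10+14=5, 10+18=9
a = 14: 14+3=17, 14+9=4, 14+14=9, 14+18=13
A + B = {0, 4, 5, 8, 9, 12, 13, 17, 18}, so |A + B| = 9.
Verify: 9 ≥ 6? Yes ✓.

CD lower bound = 6, actual |A + B| = 9.


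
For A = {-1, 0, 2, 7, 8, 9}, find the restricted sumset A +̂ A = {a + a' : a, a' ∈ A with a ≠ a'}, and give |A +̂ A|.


Restricted sumset: A +̂ A = {a + a' : a ∈ A, a' ∈ A, a ≠ a'}.
Equivalently, take A + A and drop any sum 2a that is achievable ONLY as a + a for a ∈ A (i.e. sums representable only with equal summands).
Enumerate pairs (a, a') with a < a' (symmetric, so each unordered pair gives one sum; this covers all a ≠ a'):
  -1 + 0 = -1
  -1 + 2 = 1
  -1 + 7 = 6
  -1 + 8 = 7
  -1 + 9 = 8
  0 + 2 = 2
  0 + 7 = 7
  0 + 8 = 8
  0 + 9 = 9
  2 + 7 = 9
  2 + 8 = 10
  2 + 9 = 11
  7 + 8 = 15
  7 + 9 = 16
  8 + 9 = 17
Collected distinct sums: {-1, 1, 2, 6, 7, 8, 9, 10, 11, 15, 16, 17}
|A +̂ A| = 12
(Reference bound: |A +̂ A| ≥ 2|A| - 3 for |A| ≥ 2, with |A| = 6 giving ≥ 9.)

|A +̂ A| = 12


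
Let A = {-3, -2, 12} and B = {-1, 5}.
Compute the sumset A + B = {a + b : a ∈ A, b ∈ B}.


A + B = {a + b : a ∈ A, b ∈ B}.
Enumerate all |A|·|B| = 3·2 = 6 pairs (a, b) and collect distinct sums.
a = -3: -3+-1=-4, -3+5=2
a = -2: -2+-1=-3, -2+5=3
a = 12: 12+-1=11, 12+5=17
Collecting distinct sums: A + B = {-4, -3, 2, 3, 11, 17}
|A + B| = 6

A + B = {-4, -3, 2, 3, 11, 17}
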